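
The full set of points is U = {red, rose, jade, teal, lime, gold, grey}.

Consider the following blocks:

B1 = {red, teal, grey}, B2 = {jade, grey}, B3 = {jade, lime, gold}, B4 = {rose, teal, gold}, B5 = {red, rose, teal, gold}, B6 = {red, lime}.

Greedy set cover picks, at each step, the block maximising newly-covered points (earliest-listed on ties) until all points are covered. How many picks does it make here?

3

Greedy: pick B5 (covers 4 new) → pick B2 (covers 2 new) → pick B3 (covers 1 new). Total picks: 3.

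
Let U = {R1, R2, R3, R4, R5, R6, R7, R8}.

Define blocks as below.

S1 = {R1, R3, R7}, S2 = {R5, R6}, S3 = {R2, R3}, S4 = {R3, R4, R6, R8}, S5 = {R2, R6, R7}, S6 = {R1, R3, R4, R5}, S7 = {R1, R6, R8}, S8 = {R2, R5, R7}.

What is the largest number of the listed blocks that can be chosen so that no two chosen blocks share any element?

S5, S6 are pairwise disjoint (S5={R2,R6,R7}; S6={R1,R3,R4,R5}).
Every remaining block overlaps one of these, and no 3 of the listed blocks are pairwise disjoint, so 2 is the maximum.

2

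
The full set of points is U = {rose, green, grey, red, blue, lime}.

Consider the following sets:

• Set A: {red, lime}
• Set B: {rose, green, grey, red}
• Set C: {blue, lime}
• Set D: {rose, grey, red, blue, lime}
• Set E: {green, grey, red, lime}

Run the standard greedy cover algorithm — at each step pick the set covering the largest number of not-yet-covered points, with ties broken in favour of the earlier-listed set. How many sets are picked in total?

2

Greedy: pick D (covers 5 new) → pick B (covers 1 new). Total picks: 2.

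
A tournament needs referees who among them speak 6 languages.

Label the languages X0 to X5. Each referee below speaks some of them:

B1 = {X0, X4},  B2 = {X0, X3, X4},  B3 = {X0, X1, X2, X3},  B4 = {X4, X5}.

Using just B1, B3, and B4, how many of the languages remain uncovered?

0

Union of B1, B3, B4 = {X0, X1, X2, X3, X4, X5} — that's every language, so 0 are uncovered.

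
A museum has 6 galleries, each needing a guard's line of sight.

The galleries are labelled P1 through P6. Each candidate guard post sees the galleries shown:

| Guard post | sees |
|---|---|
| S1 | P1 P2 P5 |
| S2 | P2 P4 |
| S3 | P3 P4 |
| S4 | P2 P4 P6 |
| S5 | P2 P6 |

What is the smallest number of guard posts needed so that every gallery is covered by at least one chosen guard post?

S1 and S3 and S4 together: S1 ∪ S3 ∪ S4 = {P1, P2, P3, P4, P5, P6} — every gallery is covered.
Only S1 contains P1, so S1 is forced; the remaining 3 galleries need at least 2 more guard posts (each remaining guard post adds at most 2) — so at least 3 guard posts are needed, and 3 is optimal.

3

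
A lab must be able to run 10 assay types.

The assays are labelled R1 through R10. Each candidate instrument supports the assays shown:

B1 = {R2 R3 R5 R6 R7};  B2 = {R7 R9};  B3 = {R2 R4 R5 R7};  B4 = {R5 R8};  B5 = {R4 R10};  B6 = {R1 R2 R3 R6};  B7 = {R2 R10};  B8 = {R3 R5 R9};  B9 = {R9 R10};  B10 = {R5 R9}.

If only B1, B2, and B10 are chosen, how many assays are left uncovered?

Union of B1, B2, B10 = {R2, R3, R5, R6, R7, R9}.
Not covered: R1, R4, R8, R10 — 4 assays.

4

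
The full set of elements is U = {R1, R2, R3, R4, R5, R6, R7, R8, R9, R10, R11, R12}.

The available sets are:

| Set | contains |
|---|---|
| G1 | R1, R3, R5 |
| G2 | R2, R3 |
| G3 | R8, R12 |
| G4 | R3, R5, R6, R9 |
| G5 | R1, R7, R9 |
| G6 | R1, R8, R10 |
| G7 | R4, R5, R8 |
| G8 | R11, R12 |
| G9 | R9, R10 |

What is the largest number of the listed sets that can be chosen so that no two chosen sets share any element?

4

G2, G5, G7, G8 are pairwise disjoint (G2={R2,R3}; G5={R1,R7,R9}; G7={R4,R5,R8}; G8={R11,R12}).
Every remaining set overlaps one of these, and no 5 of the listed sets are pairwise disjoint, so 4 is the maximum.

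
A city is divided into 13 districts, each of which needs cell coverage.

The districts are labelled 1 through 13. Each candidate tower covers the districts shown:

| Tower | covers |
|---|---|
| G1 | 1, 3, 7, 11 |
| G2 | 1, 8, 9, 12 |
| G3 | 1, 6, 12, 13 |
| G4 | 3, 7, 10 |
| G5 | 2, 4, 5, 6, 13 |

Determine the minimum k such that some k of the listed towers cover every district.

4

Take {G1, G2, G4, G5}. Their union is {1, 2, 3, 4, 5, 6, 7, 8, 9, 10, 11, 12, 13}, which is all 13 districts.
No 3 of the 5 towers cover everything (all 10 combinations miss at least one district), so 4 is optimal.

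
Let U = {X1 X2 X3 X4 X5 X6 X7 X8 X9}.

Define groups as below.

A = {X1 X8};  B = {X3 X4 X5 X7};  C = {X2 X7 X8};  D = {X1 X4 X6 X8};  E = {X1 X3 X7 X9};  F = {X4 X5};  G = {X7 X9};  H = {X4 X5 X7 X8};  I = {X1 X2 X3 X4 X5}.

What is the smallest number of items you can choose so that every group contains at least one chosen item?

3

T = {X1, X5, X7} meets every group (each contains at least one member of T), and |T| = 3.
The groups A, F, G are pairwise disjoint, so any hitting set needs a separate item for each — at least 3. Hence 3 is optimal.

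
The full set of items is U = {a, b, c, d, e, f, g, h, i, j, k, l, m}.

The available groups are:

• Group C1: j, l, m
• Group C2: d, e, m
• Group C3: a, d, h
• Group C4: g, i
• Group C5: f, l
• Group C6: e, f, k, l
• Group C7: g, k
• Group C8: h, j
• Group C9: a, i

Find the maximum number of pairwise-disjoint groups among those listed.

C2, C5, C7, C8, C9 are pairwise disjoint (C2={d,e,m}; C5={f,l}; C7={g,k}; C8={h,j}; C9={a,i}).
Every remaining group overlaps one of these, and no 6 of the listed groups are pairwise disjoint, so 5 is the maximum.

5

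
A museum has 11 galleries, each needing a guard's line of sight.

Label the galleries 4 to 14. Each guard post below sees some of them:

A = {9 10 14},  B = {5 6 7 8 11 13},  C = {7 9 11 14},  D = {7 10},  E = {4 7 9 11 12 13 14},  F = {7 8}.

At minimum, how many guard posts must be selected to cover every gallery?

B and D and E together: B ∪ D ∪ E = {4, 5, 6, 7, 8, 9, 10, 11, 12, 13, 14} — every gallery is covered.
Only E contains 4, so E is forced; the remaining 4 galleries need at least 2 more guard posts (each remaining guard post adds at most 3) — so at least 3 guard posts are needed, and 3 is optimal.

3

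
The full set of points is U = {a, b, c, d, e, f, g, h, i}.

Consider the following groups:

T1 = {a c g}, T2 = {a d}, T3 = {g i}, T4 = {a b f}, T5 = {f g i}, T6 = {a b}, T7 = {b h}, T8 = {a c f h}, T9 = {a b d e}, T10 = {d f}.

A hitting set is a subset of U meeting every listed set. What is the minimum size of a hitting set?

The 4 points {a, f, h, i} hit every group.
No choice of 3 points meets every group, so 4 is the minimum.

4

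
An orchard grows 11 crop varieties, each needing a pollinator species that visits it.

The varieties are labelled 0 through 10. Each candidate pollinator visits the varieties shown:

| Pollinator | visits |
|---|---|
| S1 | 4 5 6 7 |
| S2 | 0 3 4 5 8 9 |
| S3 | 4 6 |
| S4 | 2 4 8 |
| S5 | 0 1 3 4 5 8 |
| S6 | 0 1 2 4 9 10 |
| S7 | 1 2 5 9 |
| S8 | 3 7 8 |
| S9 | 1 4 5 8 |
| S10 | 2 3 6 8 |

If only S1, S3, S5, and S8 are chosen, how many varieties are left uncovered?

Union of S1, S3, S5, S8 = {0, 1, 3, 4, 5, 6, 7, 8}.
Not covered: 2, 9, 10 — 3 varieties.

3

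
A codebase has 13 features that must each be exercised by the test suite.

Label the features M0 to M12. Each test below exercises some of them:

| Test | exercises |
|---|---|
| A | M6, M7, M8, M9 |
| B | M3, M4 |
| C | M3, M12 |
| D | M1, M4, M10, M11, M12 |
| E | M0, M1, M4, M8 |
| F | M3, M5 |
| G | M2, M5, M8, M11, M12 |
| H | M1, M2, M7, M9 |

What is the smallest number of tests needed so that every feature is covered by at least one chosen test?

Take {A, D, E, F, G}. Their union is {M0, M1, M2, M3, M4, M5, M6, M7, M8, M9, M10, M11, M12}, which is all 13 features.
No 4 of the 8 tests cover everything (all 70 combinations miss at least one feature), so 5 is optimal.

5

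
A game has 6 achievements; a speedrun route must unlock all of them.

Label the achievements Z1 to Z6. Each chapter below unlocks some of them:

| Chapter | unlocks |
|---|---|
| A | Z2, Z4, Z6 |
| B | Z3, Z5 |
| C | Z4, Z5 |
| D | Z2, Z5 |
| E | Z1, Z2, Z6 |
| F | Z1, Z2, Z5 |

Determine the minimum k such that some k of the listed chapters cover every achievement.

Take {A, B, E}. Their union is {Z1, Z2, Z3, Z4, Z5, Z6}, which is all 6 achievements.
Only B contains Z3, so B is forced; the remaining 4 achievements need at least 2 more chapters (each remaining chapter adds at most 3) — so at least 3 chapters are needed, and 3 is optimal.

3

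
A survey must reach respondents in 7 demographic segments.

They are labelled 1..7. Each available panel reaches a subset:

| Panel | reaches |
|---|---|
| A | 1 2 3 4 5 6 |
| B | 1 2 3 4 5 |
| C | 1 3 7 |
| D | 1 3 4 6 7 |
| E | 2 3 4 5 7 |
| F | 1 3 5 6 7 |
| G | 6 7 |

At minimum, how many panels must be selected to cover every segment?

2

Take {A, C}. Their union is {1, 2, 3, 4, 5, 6, 7}, which is all 7 segments.
No single panel has all 7 segments (the largest, A, has 6), so 2 is optimal.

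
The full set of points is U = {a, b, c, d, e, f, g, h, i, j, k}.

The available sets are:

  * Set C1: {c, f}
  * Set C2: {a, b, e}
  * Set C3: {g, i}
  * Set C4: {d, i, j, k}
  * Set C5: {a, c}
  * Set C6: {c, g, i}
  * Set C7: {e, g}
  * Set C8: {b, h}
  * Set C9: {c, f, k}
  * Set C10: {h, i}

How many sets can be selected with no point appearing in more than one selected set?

C4, C5, C7, C8 are pairwise disjoint (C4={d,i,j,k}; C5={a,c}; C7={e,g}; C8={b,h}).
Every remaining set overlaps one of these, and no 5 of the listed sets are pairwise disjoint, so 4 is the maximum.

4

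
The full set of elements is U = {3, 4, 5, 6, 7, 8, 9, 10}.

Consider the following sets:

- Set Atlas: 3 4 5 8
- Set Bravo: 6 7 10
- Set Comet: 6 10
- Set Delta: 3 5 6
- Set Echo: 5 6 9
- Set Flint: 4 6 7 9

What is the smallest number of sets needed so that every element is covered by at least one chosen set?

Take {Atlas, Comet, Flint}. Their union is {3, 4, 5, 6, 7, 8, 9, 10}, which is all 8 elements.
Only Atlas contains 8, so Atlas is forced; the remaining 4 elements need at least 2 more sets (each remaining set adds at most 3) — so at least 3 sets are needed, and 3 is optimal.

3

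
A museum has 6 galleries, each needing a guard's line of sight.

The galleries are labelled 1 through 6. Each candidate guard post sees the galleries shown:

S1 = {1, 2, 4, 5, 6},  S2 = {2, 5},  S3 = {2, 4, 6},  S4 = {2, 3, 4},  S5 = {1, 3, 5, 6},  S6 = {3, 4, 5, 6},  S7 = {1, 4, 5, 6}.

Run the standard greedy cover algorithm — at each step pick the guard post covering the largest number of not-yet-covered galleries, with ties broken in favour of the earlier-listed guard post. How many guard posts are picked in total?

Greedy: pick S1 (covers 5 new) → pick S4 (covers 1 new). Total picks: 2.

2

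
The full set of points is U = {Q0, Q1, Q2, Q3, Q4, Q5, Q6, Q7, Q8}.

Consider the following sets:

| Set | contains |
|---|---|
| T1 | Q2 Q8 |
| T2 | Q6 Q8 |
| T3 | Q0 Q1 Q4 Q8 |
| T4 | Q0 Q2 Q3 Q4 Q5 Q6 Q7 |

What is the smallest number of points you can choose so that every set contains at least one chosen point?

2

H = {Q0, Q8} meets every set (each contains at least one member of H), and |H| = 2.
No single point lies in every set, so at least 2 are needed and 2 is optimal.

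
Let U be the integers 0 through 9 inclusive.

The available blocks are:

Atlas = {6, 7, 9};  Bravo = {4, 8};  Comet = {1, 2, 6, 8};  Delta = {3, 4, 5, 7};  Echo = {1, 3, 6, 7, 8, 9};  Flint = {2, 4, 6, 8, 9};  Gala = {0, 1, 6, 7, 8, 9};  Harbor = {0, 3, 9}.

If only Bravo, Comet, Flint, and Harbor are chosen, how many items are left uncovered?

2

Union of Bravo, Comet, Flint, Harbor = {0, 1, 2, 3, 4, 6, 8, 9}.
Not covered: 5, 7 — 2 items.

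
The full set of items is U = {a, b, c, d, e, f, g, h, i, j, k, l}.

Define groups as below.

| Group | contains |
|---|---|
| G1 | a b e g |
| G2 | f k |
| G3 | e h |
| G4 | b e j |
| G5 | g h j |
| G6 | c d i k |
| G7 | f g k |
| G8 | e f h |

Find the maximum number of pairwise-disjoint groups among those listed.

G4, G6 are pairwise disjoint (G4={b,e,j}; G6={c,d,i,k}).
Every remaining group overlaps one of these, and no 3 of the listed groups are pairwise disjoint, so 2 is the maximum.

2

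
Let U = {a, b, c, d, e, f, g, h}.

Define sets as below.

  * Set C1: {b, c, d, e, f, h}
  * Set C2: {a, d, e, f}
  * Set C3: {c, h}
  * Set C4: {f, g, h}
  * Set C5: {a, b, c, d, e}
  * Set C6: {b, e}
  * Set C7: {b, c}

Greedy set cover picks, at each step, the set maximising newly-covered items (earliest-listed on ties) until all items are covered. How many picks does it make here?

3

Greedy: pick C1 (covers 6 new) → pick C2 (covers 1 new) → pick C4 (covers 1 new). Total picks: 3.
(The true minimum cover uses only 2 sets, so greedy is not optimal here.)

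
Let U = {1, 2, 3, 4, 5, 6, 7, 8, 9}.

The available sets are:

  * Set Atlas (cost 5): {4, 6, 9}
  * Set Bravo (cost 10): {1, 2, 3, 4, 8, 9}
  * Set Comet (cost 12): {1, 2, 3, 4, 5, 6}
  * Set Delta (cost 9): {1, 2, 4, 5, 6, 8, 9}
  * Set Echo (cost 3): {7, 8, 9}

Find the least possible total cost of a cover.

Comet, Echo together cover every point (Comet ∪ Echo = {1, 2, 3, 4, 5, 6, 7, 8, 9}); total cost 12 + 3 = 15.
The greedy pick Echo, Delta, Bravo costs 22; no covering selection beats 15.

15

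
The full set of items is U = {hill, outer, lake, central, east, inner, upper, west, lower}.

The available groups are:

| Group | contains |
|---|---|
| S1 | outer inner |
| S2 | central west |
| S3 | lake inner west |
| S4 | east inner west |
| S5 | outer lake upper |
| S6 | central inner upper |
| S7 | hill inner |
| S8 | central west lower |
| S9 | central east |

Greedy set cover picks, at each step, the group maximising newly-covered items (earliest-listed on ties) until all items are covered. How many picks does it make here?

5

Greedy: pick S3 (covers 3 new) → pick S5 (covers 2 new) → pick S8 (covers 2 new) → pick S4 (covers 1 new) → pick S7 (covers 1 new). Total picks: 5.
(The true minimum cover uses only 4 groups, so greedy is not optimal here.)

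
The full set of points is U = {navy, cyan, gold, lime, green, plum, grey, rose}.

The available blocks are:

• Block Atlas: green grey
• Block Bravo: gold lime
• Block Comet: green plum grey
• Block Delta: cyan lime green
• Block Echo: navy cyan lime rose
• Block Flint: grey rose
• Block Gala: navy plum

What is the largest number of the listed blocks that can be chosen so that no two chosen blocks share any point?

Bravo, Flint, Gala are pairwise disjoint (Bravo={gold,lime}; Flint={grey,rose}; Gala={navy,plum}).
Every remaining block overlaps one of these, and no 4 of the listed blocks are pairwise disjoint, so 3 is the maximum.

3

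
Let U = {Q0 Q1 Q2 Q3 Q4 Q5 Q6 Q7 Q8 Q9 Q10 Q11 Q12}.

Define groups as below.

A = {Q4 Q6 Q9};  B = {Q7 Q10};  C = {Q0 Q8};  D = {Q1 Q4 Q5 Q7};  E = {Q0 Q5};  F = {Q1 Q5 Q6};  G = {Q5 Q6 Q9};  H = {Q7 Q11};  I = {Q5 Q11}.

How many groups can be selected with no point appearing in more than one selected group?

4

A, B, C, I are pairwise disjoint (A={Q4,Q6,Q9}; B={Q7,Q10}; C={Q0,Q8}; I={Q5,Q11}).
Every remaining group overlaps one of these, and no 5 of the listed groups are pairwise disjoint, so 4 is the maximum.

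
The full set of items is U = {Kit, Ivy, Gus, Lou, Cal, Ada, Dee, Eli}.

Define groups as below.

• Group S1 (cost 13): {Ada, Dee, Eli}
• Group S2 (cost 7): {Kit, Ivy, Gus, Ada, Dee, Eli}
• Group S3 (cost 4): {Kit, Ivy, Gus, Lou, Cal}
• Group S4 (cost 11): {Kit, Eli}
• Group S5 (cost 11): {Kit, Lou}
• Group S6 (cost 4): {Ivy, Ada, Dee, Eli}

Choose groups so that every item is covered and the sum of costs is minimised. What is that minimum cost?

S3, S6 together cover every item (S3 ∪ S6 = {Kit, Ivy, Gus, Lou, Cal, Ada, Dee, Eli}); total cost 4 + 4 = 8.
No covering selection has total cost below 8.

8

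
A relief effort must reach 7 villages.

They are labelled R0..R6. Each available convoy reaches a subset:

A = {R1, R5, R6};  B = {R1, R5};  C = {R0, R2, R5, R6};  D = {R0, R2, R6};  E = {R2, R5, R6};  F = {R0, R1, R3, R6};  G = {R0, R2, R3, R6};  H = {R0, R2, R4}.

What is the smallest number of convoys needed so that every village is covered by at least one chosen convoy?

A and F and H together: A ∪ F ∪ H = {R0, R1, R2, R3, R4, R5, R6} — every village is covered.
Only H contains R4, so H is forced; the remaining 4 villages need at least 2 more convoys (each remaining convoy adds at most 3) — so at least 3 convoys are needed, and 3 is optimal.

3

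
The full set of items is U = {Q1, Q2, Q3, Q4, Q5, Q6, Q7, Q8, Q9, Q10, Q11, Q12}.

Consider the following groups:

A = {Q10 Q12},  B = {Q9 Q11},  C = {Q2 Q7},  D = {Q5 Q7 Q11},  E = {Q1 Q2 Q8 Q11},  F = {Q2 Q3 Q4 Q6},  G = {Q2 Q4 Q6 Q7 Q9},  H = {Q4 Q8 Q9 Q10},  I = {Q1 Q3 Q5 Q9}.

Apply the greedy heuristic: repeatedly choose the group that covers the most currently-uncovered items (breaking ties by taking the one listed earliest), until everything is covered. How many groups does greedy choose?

4

Greedy: pick G (covers 5 new) → pick E (covers 3 new) → pick A (covers 2 new) → pick I (covers 2 new). Total picks: 4.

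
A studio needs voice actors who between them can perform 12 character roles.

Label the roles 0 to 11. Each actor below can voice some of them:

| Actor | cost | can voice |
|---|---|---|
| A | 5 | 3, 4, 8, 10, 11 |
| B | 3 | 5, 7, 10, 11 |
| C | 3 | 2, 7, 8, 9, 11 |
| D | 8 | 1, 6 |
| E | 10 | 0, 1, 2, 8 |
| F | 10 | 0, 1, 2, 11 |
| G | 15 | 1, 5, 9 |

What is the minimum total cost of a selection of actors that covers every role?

29

A, B, C, D, E together cover every role (A ∪ B ∪ C ∪ D ∪ E = {0, 1, 2, 3, 4, 5, 6, 7, 8, 9, 10, 11}); total cost 5 + 3 + 3 + 8 + 10 = 29.
No covering selection has total cost below 29.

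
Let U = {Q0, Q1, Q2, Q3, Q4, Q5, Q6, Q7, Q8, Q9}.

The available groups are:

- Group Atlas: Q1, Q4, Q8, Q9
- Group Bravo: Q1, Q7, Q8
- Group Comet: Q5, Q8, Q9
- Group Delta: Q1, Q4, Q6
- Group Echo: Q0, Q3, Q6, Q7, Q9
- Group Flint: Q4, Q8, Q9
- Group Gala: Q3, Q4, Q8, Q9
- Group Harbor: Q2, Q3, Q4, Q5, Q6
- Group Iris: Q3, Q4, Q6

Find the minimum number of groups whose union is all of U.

3

Atlas, Echo, and Harbor cover everything between them: the union {Q0, Q1, Q2, Q3, Q4, Q5, Q6, Q7, Q8, Q9} is all of U.
Only Echo contains Q0, so Echo is forced; the remaining 5 points need at least 2 more groups (each remaining group adds at most 3) — so at least 3 groups are needed, and 3 is optimal.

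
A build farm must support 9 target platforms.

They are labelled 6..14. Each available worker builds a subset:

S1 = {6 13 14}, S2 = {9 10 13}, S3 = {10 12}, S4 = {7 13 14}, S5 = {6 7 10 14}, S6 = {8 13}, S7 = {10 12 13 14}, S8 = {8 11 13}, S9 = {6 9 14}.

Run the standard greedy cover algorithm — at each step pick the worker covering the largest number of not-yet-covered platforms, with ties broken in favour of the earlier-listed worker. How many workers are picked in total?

Greedy: pick S5 (covers 4 new) → pick S8 (covers 3 new) → pick S2 (covers 1 new) → pick S3 (covers 1 new). Total picks: 4.

4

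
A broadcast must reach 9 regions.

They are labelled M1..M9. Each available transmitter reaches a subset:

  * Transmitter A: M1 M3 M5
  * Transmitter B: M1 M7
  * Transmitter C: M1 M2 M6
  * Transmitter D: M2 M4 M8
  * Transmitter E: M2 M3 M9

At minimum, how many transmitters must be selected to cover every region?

A and B and C and D and E together: A ∪ B ∪ C ∪ D ∪ E = {M1, M2, M3, M4, M5, M6, M7, M8, M9} — every region is covered.
No 4 of the 5 transmitters cover everything (all 5 combinations miss at least one region), so 5 is optimal.

5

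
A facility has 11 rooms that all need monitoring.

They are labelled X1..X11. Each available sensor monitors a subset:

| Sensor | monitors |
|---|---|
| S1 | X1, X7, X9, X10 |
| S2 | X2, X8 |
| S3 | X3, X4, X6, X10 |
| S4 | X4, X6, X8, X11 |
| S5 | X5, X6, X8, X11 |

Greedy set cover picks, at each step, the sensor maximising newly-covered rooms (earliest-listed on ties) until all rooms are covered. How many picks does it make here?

5

Greedy: pick S1 (covers 4 new) → pick S4 (covers 4 new) → pick S2 (covers 1 new) → pick S3 (covers 1 new) → pick S5 (covers 1 new). Total picks: 5.
(The true minimum cover uses only 4 sensors, so greedy is not optimal here.)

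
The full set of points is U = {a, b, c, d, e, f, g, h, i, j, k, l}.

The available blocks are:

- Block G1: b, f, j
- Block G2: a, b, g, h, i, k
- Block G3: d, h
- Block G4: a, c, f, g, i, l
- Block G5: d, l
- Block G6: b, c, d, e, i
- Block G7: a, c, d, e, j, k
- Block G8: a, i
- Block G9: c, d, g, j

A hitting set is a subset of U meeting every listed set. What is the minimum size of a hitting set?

3

Take T = {a, b, d}. Each listed block contains at least one of these, so T is a hitting set of size 3.
The blocks G1, G3, G8 are pairwise disjoint, so any hitting set needs a separate point for each — at least 3. Hence 3 is optimal.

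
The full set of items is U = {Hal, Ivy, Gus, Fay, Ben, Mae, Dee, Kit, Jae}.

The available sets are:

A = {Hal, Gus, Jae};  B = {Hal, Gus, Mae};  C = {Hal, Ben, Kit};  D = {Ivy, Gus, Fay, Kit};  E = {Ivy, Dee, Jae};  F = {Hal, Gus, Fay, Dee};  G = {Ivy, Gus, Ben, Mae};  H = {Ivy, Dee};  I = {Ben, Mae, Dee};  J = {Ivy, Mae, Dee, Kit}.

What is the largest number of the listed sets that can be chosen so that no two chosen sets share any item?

A, J are pairwise disjoint (A={Hal,Gus,Jae}; J={Ivy,Mae,Dee,Kit}).
Every remaining set overlaps one of these, and no 3 of the listed sets are pairwise disjoint, so 2 is the maximum.

2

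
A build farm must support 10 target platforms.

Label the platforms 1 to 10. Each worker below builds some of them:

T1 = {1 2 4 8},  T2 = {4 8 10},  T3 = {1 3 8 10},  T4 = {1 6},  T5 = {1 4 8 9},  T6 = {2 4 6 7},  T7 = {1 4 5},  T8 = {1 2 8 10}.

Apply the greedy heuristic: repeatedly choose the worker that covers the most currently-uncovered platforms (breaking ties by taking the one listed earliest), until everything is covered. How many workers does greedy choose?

Greedy: pick T1 (covers 4 new) → pick T3 (covers 2 new) → pick T6 (covers 2 new) → pick T5 (covers 1 new) → pick T7 (covers 1 new). Total picks: 5.
(The true minimum cover uses only 4 workers, so greedy is not optimal here.)

5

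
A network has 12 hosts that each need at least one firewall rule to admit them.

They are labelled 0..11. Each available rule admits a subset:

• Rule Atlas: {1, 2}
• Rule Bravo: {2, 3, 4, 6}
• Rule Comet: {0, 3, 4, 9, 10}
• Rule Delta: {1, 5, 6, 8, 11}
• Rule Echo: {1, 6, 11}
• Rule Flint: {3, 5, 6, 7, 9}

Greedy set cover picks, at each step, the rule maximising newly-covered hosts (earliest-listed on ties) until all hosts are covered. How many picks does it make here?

4

Greedy: pick Comet (covers 5 new) → pick Delta (covers 5 new) → pick Atlas (covers 1 new) → pick Flint (covers 1 new). Total picks: 4.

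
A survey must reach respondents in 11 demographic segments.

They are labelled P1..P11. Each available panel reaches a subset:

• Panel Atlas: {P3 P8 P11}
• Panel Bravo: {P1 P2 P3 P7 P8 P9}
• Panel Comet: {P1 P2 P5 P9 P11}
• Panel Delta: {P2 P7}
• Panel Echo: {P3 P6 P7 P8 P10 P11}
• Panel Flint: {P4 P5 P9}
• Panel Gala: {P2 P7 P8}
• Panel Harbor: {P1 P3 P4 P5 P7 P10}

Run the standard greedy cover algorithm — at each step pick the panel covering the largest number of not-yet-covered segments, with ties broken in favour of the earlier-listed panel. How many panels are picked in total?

3

Greedy: pick Bravo (covers 6 new) → pick Echo (covers 3 new) → pick Flint (covers 2 new). Total picks: 3.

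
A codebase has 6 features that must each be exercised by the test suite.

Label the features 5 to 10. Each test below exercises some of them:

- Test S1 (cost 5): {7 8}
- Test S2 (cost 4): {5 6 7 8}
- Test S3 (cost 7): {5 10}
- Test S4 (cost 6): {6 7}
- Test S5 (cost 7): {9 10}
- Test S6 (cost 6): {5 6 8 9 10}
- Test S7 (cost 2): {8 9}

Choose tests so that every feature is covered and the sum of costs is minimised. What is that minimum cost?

S2, S6 together cover every feature (S2 ∪ S6 = {5, 6, 7, 8, 9, 10}); total cost 4 + 6 = 10.
The greedy pick S2, S7, S6 costs 12; no covering selection beats 10.

10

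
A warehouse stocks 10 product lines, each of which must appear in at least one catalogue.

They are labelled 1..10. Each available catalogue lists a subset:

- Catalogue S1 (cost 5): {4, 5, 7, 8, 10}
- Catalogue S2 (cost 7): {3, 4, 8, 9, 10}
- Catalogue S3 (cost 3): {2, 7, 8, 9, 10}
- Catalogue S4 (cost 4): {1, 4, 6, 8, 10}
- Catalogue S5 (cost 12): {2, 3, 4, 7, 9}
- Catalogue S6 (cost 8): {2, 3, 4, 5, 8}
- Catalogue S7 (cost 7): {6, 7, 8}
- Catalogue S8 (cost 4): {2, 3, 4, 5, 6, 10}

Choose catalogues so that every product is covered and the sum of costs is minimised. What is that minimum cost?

S3, S4, S8 together cover every product (S3 ∪ S4 ∪ S8 = {1, 2, 3, 4, 5, 6, 7, 8, 9, 10}); total cost 3 + 4 + 4 = 11.
No covering selection has total cost below 11.

11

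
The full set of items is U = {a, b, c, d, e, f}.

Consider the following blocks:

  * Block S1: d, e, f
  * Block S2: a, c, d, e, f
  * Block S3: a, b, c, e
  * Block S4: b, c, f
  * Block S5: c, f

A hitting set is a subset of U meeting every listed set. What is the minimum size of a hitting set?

2

H = {e, f} meets every block (each contains at least one member of H), and |H| = 2.
No single item lies in every block, so at least 2 are needed and 2 is optimal.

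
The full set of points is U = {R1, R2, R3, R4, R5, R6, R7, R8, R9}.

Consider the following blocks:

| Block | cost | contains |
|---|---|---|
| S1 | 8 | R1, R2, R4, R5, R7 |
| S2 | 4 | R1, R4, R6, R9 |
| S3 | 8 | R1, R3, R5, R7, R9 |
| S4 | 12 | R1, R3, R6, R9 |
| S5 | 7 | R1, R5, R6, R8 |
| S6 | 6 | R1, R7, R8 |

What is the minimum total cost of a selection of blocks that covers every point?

23

S1, S3, S5 together cover every point (S1 ∪ S3 ∪ S5 = {R1, R2, R3, R4, R5, R6, R7, R8, R9}); total cost 8 + 8 + 7 = 23.
The greedy pick S2, S1, S6, S3 costs 26; no covering selection beats 23.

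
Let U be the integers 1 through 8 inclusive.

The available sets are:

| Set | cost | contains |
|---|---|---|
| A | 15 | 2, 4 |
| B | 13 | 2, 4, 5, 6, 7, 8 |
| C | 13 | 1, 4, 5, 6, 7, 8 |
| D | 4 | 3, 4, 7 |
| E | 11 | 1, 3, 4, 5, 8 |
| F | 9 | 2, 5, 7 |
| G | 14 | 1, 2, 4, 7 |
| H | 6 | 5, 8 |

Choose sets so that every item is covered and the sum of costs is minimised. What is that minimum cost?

24

B, E together cover every item (B ∪ E = {1, 2, 3, 4, 5, 6, 7, 8}); total cost 13 + 11 = 24.
The greedy pick D, H, B, E costs 34; no covering selection beats 24.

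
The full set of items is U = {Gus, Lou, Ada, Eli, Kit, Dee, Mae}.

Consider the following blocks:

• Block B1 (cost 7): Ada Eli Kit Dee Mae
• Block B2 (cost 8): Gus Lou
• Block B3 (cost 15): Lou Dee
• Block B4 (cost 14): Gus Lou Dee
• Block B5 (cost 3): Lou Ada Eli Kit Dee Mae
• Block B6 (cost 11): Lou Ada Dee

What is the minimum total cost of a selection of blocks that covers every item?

B2, B5 together cover every item (B2 ∪ B5 = {Gus, Lou, Ada, Eli, Kit, Dee, Mae}); total cost 8 + 3 = 11.
No covering selection has total cost below 11.

11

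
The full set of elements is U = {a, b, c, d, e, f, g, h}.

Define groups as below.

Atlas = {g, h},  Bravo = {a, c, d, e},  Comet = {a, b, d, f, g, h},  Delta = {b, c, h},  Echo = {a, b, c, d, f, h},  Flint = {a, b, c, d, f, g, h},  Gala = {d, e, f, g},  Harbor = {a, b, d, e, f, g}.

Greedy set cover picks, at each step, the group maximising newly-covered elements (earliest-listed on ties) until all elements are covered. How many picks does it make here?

Greedy: pick Flint (covers 7 new) → pick Bravo (covers 1 new). Total picks: 2.

2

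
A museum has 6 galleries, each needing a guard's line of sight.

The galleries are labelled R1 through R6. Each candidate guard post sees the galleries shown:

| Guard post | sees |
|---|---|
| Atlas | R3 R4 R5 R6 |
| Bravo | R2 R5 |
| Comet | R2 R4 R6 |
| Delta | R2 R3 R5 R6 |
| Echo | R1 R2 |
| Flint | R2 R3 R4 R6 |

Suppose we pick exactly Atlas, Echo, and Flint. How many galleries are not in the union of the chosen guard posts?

0

Union of Atlas, Echo, Flint = {R1, R2, R3, R4, R5, R6} — that's every gallery, so 0 are uncovered.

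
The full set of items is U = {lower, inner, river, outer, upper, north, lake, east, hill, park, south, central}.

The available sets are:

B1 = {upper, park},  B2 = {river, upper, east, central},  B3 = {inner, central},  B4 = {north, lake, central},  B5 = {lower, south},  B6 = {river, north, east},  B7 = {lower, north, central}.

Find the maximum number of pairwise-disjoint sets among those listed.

B1, B3, B5, B6 are pairwise disjoint (B1={upper,park}; B3={inner,central}; B5={lower,south}; B6={river,north,east}).
Every remaining set overlaps one of these, and no 5 of the listed sets are pairwise disjoint, so 4 is the maximum.

4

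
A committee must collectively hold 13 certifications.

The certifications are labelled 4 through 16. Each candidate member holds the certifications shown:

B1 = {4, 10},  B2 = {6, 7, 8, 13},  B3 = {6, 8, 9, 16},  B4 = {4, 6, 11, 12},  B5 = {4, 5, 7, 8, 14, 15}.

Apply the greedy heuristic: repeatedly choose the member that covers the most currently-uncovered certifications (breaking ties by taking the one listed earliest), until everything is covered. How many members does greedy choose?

5

Greedy: pick B5 (covers 6 new) → pick B3 (covers 3 new) → pick B4 (covers 2 new) → pick B1 (covers 1 new) → pick B2 (covers 1 new). Total picks: 5.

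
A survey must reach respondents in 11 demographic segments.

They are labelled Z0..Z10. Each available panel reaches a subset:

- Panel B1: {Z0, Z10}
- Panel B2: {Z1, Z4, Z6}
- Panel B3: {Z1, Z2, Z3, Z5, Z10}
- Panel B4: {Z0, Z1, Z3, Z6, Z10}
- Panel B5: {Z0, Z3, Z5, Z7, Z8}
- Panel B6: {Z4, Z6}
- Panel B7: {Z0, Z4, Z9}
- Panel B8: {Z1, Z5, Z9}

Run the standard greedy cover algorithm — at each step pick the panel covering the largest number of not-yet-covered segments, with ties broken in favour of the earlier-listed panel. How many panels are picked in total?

4

Greedy: pick B3 (covers 5 new) → pick B5 (covers 3 new) → pick B2 (covers 2 new) → pick B7 (covers 1 new). Total picks: 4.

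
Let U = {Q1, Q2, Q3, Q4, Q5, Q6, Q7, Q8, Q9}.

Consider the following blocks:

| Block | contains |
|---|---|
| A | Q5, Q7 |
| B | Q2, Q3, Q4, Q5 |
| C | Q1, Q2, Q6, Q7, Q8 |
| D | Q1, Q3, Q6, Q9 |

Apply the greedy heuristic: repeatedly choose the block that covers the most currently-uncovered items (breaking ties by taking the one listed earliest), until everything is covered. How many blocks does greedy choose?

Greedy: pick C (covers 5 new) → pick B (covers 3 new) → pick D (covers 1 new). Total picks: 3.

3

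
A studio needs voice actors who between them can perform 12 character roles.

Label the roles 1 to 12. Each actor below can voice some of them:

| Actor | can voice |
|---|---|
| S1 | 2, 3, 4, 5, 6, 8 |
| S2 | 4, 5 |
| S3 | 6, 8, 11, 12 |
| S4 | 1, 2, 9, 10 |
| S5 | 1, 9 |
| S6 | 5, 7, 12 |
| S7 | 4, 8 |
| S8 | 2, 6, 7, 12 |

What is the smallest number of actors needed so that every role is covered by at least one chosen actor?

Take {S1, S3, S4, S6}. Their union is {1, 2, 3, 4, 5, 6, 7, 8, 9, 10, 11, 12}, which is all 12 roles.
No 3 of the 8 actors cover everything (all 56 combinations miss at least one role), so 4 is optimal.

4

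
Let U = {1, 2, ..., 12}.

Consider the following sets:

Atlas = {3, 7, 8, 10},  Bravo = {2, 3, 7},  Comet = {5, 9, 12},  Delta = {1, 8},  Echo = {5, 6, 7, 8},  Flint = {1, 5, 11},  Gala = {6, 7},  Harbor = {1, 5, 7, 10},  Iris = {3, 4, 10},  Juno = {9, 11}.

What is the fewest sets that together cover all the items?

Take {Bravo, Comet, Echo, Flint, Iris}. Their union is {1, 2, 3, 4, 5, 6, 7, 8, 9, 10, 11, 12}, which is all 12 items.
No 4 of the 10 sets cover everything (all 210 combinations miss at least one item), so 5 is optimal.

5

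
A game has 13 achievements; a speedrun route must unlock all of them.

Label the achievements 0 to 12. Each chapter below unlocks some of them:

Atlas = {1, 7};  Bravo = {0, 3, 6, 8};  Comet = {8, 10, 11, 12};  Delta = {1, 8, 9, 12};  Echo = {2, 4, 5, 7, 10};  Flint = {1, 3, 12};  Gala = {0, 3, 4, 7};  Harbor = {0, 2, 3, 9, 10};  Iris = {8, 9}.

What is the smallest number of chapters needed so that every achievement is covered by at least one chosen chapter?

Take {Bravo, Comet, Delta, Echo}. Their union is {0, 1, 2, 3, 4, 5, 6, 7, 8, 9, 10, 11, 12}, which is all 13 achievements.
Only Comet contains 11, so Comet is forced; the remaining 9 achievements need at least 3 more chapters (each remaining chapter adds at most 4) — so at least 4 chapters are needed, and 4 is optimal.

4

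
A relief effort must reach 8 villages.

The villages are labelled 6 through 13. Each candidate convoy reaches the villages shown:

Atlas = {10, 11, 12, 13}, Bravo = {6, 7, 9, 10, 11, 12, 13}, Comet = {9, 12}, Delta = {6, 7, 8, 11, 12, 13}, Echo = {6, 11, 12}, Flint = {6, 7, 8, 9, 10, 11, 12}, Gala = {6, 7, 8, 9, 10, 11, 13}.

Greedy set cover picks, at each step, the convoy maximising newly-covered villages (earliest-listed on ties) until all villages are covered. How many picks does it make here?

Greedy: pick Bravo (covers 7 new) → pick Delta (covers 1 new). Total picks: 2.

2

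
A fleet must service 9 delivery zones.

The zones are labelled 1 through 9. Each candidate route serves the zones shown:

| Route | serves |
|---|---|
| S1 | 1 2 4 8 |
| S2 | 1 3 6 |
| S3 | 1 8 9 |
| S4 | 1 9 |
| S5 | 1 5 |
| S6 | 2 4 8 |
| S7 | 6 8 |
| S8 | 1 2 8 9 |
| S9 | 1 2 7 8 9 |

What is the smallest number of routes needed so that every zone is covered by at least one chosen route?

4

Take {S2, S5, S6, S9}. Their union is {1, 2, 3, 4, 5, 6, 7, 8, 9}, which is all 9 zones.
No 3 of the 9 routes cover everything (all 84 combinations miss at least one zone), so 4 is optimal.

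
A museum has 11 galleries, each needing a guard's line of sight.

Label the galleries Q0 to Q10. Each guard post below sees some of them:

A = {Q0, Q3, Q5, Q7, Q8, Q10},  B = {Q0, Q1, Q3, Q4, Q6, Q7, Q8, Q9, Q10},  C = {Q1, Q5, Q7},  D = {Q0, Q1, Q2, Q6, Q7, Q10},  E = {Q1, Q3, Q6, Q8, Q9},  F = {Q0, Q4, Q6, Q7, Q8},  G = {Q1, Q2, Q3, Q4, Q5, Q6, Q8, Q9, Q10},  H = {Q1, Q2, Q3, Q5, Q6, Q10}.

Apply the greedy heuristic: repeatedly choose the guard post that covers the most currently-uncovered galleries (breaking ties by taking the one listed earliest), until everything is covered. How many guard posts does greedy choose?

2

Greedy: pick B (covers 9 new) → pick G (covers 2 new). Total picks: 2.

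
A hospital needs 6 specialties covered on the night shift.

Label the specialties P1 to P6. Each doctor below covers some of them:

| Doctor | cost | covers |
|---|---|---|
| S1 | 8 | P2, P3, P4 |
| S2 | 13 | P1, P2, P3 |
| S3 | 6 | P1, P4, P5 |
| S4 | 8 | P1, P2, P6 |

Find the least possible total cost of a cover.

22

S1, S3, S4 together cover every specialty (S1 ∪ S3 ∪ S4 = {P1, P2, P3, P4, P5, P6}); total cost 8 + 6 + 8 = 22.
No covering selection has total cost below 22.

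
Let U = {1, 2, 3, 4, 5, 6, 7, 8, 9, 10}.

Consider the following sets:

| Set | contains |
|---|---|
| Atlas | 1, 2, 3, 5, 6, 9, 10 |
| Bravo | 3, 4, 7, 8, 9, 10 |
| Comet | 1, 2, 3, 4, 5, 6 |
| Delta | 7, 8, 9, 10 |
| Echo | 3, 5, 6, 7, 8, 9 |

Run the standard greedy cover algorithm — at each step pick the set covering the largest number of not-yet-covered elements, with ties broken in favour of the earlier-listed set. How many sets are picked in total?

Greedy: pick Atlas (covers 7 new) → pick Bravo (covers 3 new). Total picks: 2.

2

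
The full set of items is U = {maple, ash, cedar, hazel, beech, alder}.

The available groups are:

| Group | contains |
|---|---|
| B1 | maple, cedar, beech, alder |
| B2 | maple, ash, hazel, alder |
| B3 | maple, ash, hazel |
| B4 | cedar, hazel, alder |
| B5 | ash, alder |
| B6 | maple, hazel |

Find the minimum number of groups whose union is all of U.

2

B1 and B3 together: B1 ∪ B3 = {maple, ash, cedar, hazel, beech, alder} — every item is covered.
No single group has all 6 items (the largest, B1, has 4), so 2 is optimal.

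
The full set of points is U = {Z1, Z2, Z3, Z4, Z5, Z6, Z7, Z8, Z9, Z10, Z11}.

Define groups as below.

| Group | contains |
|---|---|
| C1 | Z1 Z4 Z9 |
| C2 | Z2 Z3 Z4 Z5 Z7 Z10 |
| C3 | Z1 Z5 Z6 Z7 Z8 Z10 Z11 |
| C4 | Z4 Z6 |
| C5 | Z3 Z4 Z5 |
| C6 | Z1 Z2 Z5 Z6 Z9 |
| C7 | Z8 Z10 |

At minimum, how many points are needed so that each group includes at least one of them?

The 3 points {Z4, Z9, Z10} hit every group.
No choice of 2 points meets every group, so 3 is the minimum.

3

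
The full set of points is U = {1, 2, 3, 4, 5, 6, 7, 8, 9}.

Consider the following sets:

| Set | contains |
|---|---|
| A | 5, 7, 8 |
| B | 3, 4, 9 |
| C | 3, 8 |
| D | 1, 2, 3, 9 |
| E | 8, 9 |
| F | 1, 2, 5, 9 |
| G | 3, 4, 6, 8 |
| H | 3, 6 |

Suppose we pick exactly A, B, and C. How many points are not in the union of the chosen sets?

3

Union of A, B, C = {3, 4, 5, 7, 8, 9}.
Not covered: 1, 2, 6 — 3 points.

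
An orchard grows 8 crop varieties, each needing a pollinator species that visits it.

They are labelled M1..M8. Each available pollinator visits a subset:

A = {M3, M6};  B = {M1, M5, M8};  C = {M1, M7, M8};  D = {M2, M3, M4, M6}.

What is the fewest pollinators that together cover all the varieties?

3

Take {B, C, D}. Their union is {M1, M2, M3, M4, M5, M6, M7, M8}, which is all 8 varieties.
Only D contains M2, so D is forced; the remaining 4 varieties need at least 2 more pollinators (each remaining pollinator adds at most 3) — so at least 3 pollinators are needed, and 3 is optimal.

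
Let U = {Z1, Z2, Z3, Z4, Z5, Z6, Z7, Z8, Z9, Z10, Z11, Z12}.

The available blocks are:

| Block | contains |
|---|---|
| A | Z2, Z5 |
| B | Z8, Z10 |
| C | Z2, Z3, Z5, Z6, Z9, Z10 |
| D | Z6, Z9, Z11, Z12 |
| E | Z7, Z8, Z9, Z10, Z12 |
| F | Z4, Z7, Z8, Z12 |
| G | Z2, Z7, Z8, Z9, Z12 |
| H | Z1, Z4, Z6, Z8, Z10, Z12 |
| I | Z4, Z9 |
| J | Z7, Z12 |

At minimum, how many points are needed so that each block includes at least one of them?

4

Take T = {Z4, Z5, Z8, Z12}. Each listed block contains at least one of these, so T is a hitting set of size 4.
The blocks A, B, I, J are pairwise disjoint, so any hitting set needs a separate point for each — at least 4. Hence 4 is optimal.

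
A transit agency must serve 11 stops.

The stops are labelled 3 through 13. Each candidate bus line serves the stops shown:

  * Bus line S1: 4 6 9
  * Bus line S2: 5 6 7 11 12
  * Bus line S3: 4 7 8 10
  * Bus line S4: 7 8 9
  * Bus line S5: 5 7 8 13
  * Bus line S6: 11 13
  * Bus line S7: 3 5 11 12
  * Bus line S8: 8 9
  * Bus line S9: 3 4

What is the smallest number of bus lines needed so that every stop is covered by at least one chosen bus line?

Take {S1, S3, S6, S7}. Their union is {3, 4, 5, 6, 7, 8, 9, 10, 11, 12, 13}, which is all 11 stops.
No 3 of the 9 bus lines cover everything (all 84 combinations miss at least one stop), so 4 is optimal.

4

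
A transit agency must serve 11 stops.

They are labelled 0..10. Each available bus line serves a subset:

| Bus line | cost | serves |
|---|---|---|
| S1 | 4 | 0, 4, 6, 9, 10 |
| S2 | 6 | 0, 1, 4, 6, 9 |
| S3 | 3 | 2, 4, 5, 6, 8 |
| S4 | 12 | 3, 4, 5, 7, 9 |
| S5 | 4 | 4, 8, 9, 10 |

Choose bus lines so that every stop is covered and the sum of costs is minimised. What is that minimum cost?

S1, S2, S3, S4 together cover every stop (S1 ∪ S2 ∪ S3 ∪ S4 = {0, 1, 2, 3, 4, 5, 6, 7, 8, 9, 10}); total cost 4 + 6 + 3 + 12 = 25.
No covering selection has total cost below 25.

25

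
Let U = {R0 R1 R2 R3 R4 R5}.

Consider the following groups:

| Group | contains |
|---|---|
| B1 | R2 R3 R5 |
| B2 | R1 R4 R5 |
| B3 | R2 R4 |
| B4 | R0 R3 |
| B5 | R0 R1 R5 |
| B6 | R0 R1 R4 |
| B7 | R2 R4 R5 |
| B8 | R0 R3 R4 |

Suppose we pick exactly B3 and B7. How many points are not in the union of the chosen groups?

3

Union of B3, B7 = {R2, R4, R5}.
Not covered: R0, R1, R3 — 3 points.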